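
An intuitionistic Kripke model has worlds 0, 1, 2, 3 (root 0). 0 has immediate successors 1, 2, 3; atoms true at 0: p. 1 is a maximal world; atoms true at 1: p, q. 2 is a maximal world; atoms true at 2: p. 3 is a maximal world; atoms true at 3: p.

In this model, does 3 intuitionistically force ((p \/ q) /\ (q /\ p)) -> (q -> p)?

3 ||- ((p \/ q) /\ (q /\ p)) -> (q -> p) vacuously: no world accessible from 3 forces the antecedent (p \/ q) /\ (q /\ p).

Yes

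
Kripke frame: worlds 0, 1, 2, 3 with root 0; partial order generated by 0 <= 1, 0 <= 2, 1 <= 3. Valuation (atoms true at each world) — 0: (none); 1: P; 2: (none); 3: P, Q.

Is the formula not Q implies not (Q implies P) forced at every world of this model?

No

Not every world: 0 does not force not Q implies not (Q implies P).
0 does not force not Q implies not (Q implies P): at the accessible world 2, 2 forces not Q but 2 does not force not (Q implies P).
2 does not force not (Q implies P) since 2 is accessible from 2 and 2 forces Q implies P.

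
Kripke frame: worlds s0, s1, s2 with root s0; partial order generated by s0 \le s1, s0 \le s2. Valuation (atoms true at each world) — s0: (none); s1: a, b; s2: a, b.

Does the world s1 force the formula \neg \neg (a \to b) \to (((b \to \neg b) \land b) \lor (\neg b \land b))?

No

s1 \nVdash \neg \neg (a \to b) \to (((b \to \neg b) \land b) \lor (\neg b \land b)): already at s1 itself, s1 \Vdash \neg \neg (a \to b) but s1 \nVdash ((b \to \neg b) \land b) \lor (\neg b \land b).
s1 \nVdash ((b \to \neg b) \land b) \lor (\neg b \land b): neither disjunct is forced at s1.
s1 \nVdash (b \to \neg b) \land b since s1 fails b \to \neg b.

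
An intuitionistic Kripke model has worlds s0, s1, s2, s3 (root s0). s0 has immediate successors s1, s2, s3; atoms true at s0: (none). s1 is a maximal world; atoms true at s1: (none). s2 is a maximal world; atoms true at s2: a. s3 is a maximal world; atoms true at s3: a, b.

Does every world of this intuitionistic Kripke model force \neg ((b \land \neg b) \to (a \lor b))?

No

Not every world: s0 \nVdash \neg ((b \land \neg b) \to (a \lor b)).
s0 \nVdash \neg ((b \land \neg b) \to (a \lor b)) since s0 is accessible from s0 and s0 \Vdash (b \land \neg b) \to (a \lor b).
s0 \Vdash (b \land \neg b) \to (a \lor b) vacuously: no world accessible from s0 forces the antecedent b \land \neg b.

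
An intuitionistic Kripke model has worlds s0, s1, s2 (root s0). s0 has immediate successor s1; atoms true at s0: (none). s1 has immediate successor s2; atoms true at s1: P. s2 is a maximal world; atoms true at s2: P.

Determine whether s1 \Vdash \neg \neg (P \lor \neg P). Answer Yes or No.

s1 \Vdash \neg \neg (P \lor \neg P): no world accessible from s1 forces \neg (P \lor \neg P).

Yes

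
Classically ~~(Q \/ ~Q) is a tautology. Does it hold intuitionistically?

This is the double negation of excluded middle, which is intuitionistically derivable.
Assuming ~(Q \/ ~Q): from Q we'd get Q \/ ~Q, so ~Q; but then Q \/ ~Q again — contradiction. Hence ~~(Q \/ ~Q).

Yes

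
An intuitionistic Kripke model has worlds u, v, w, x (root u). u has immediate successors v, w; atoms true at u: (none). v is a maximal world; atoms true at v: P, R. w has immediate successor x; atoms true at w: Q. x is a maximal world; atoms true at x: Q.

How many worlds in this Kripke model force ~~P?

1

u: does not force it — u ||-/- ~~P since w is accessible from u and w ||- ~P.
v: forces it.
w: does not force it.
x: does not force it.
Worlds forcing the formula: {v}.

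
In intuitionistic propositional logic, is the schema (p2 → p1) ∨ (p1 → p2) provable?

This is the Gödel–Dummett linearity axiom, which is not intuitionistically valid.
A Kripke countermodel: worlds s0, s1, s2; order generated by s0 ≤ s1, s0 ≤ s2; atoms true at each world — s0:{}; s1:{p2}; s2:{p1}.
s0 ⊮ (p2 → p1) ∨ (p1 → p2): neither disjunct is forced at s0.
s0 ⊮ p2 → p1: at the accessible world s1, s1 ⊩ p2 but s1 ⊮ p1.
s1 lacks atom p1, so s1 ⊮ p1.
So the root s0 does not force the formula.

No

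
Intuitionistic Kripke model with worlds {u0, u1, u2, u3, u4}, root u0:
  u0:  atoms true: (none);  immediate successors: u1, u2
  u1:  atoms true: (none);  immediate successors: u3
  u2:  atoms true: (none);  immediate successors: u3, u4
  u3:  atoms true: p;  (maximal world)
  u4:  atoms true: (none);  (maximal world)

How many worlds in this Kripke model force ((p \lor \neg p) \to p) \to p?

u0: does not force it — u0 \nVdash ((p \lor \neg p) \to p) \to p: at the accessible world u1, u1 \Vdash (p \lor \neg p) \to p but u1 \nVdash p.
u1: does not force it — u1 \nVdash ((p \lor \neg p) \to p) \to p: already at u1 itself, u1 \Vdash (p \lor \neg p) \to p but u1 \nVdash p.
u2: forces it.
u3: forces it.
u4: forces it.
Worlds forcing the formula: {u2, u3, u4}.

3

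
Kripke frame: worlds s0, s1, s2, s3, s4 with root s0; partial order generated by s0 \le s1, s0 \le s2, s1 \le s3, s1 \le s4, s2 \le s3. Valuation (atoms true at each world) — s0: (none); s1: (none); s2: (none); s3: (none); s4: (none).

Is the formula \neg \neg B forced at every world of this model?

Not every world: s0 \nVdash \neg \neg B.
s0 \nVdash \neg \neg B since s0 is accessible from s0 and s0 \Vdash \neg B.
s0 \Vdash \neg B: no world accessible from s0 forces B.

No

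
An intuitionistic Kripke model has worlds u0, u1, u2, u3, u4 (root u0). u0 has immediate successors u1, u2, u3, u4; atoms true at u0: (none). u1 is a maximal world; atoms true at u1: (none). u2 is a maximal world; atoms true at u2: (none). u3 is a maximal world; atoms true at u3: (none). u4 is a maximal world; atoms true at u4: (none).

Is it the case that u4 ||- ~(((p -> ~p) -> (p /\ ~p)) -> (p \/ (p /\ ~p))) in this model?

No

u4 ||-/- ~(((p -> ~p) -> (p /\ ~p)) -> (p \/ (p /\ ~p))) since u4 is accessible from u4 and u4 ||- ((p -> ~p) -> (p /\ ~p)) -> (p \/ (p /\ ~p)).
u4 ||- ((p -> ~p) -> (p /\ ~p)) -> (p \/ (p /\ ~p)) vacuously: no world accessible from u4 forces the antecedent (p -> ~p) -> (p /\ ~p).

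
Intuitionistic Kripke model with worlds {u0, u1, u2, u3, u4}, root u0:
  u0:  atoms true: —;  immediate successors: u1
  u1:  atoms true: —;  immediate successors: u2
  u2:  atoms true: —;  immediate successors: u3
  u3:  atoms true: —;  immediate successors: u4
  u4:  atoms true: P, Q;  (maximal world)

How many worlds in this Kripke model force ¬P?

u0: does not force it — u0 ⊮ ¬P since u4 is accessible from u0 and u4 ⊩ P.
u1: does not force it — u1 ⊮ ¬P since u4 is accessible from u1 and u4 ⊩ P.
u2: does not force it — u2 ⊮ ¬P since u4 is accessible from u2 and u4 ⊩ P.
u3: does not force it.
u4: does not force it.
Worlds forcing the formula: { }.

0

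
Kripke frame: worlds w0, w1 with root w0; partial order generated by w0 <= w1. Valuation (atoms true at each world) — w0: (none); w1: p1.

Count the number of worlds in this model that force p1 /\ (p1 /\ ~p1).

w0: does not force it — w0 ||-/- p1 /\ (p1 /\ ~p1) since w0 fails p1.
w1: does not force it — w1 ||-/- p1 /\ (p1 /\ ~p1) since w1 fails p1 /\ ~p1.
Worlds forcing the formula: { }.

0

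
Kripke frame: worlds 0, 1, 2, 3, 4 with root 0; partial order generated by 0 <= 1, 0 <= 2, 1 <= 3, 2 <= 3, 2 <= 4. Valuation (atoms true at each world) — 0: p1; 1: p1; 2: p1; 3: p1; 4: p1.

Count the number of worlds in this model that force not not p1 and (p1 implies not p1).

0: does not force it — 0 does not force not not p1 and (p1 implies not p1) since 0 fails p1 implies not p1.
1: does not force it.
2: does not force it.
3: does not force it.
4: does not force it.
Worlds forcing the formula: { }.

0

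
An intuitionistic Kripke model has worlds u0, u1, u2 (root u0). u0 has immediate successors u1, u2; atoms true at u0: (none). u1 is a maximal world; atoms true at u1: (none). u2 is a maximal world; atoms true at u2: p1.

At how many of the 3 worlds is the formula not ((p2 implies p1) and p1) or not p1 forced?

u0: does not force it — u0 does not force not ((p2 implies p1) and p1) or not p1: neither disjunct is forced at u0.
u1: forces it.
u2: does not force it.
Worlds forcing the formula: {u1}.

1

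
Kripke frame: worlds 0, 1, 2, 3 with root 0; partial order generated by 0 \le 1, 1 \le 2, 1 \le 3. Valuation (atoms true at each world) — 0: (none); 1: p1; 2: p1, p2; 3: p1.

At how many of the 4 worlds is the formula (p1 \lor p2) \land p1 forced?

0: does not force it — 0 \nVdash (p1 \lor p2) \land p1 since 0 fails p1 \lor p2.
1: forces it.
2: forces it.
3: forces it.
Worlds forcing the formula: {1, 2, 3}.

3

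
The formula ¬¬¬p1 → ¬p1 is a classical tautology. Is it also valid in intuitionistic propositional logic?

Yes

This is triple-negation reduction, which is intuitionistically derivable.
Assume ¬¬¬p1 and suppose p1. Then ¬¬p1 (double-negation introduction), contradicting ¬¬¬p1. So ¬p1.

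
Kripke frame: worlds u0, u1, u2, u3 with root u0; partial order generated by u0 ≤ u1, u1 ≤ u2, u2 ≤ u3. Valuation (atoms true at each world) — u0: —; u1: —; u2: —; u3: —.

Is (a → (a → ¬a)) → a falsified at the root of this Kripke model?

Yes

u0 ⊮ (a → (a → ¬a)) → a: already at u0 itself, u0 ⊩ a → (a → ¬a) but u0 ⊮ a.
u0 lacks atom a, so u0 ⊮ a.
So the root u0 does not force (a → (a → ¬a)) → a; the model is a countermodel.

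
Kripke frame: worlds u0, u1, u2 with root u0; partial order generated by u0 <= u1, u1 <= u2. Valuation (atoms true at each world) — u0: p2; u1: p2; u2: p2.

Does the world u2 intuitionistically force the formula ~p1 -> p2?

u2 ||- ~p1 -> p2: every world accessible from u2 that forces ~p1 (namely u2) also forces p2.

Yes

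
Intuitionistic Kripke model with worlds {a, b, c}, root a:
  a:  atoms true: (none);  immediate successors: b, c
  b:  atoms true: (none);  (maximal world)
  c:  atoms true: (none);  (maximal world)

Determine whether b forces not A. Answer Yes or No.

b forces not A: no world accessible from b forces A.

Yes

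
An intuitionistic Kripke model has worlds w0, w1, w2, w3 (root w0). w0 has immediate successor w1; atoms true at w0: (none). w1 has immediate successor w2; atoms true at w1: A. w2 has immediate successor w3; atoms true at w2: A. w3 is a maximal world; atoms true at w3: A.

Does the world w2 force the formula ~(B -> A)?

No

w2 ||-/- ~(B -> A) since w2 is accessible from w2 and w2 ||- B -> A.
w2 ||- B -> A vacuously: no world accessible from w2 forces the antecedent B.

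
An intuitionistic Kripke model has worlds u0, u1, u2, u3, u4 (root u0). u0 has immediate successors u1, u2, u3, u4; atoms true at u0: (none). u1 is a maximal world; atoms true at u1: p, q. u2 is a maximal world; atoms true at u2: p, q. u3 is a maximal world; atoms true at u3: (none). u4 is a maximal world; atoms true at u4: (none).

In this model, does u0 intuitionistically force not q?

u0 does not force not q since u1 is accessible from u0 and u1 forces q.

No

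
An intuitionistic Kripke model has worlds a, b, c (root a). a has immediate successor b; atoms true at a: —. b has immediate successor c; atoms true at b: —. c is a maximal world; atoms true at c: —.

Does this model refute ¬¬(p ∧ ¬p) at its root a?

Yes

a ⊮ ¬¬(p ∧ ¬p) since a is accessible from a and a ⊩ ¬(p ∧ ¬p).
a ⊩ ¬(p ∧ ¬p): no world accessible from a forces p ∧ ¬p.
So the root a does not force ¬¬(p ∧ ¬p); the model is a countermodel.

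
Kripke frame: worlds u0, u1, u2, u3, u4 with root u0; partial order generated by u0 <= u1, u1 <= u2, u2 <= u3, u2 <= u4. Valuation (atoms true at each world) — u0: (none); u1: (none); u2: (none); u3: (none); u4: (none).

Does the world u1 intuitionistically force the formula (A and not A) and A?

No

u1 does not force (A and not A) and A since u1 fails A and not A.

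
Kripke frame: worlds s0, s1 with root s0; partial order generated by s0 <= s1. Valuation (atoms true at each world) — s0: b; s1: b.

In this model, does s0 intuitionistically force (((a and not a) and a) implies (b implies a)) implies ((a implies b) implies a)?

s0 does not force (((a and not a) and a) implies (b implies a)) implies ((a implies b) implies a): already at s0 itself, s0 forces ((a and not a) and a) implies (b implies a) but s0 does not force (a implies b) implies a.
s0 does not force (a implies b) implies a: already at s0 itself, s0 forces a implies b but s0 does not force a.
s0 lacks atom a, so s0 does not force a.

No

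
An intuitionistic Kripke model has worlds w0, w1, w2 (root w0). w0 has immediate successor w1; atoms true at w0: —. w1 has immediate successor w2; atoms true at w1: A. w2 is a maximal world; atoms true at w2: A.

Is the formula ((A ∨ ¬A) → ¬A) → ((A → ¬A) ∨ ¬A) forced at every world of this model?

Yes

w0 ⊩ ((A ∨ ¬A) → ¬A) → ((A → ¬A) ∨ ¬A) vacuously: no world accessible from w0 forces the antecedent (A ∨ ¬A) → ¬A.
Since the root w0 forces ((A ∨ ¬A) → ¬A) → ((A → ¬A) ∨ ¬A) and forcing is persistent (monotone upward), every world forces it.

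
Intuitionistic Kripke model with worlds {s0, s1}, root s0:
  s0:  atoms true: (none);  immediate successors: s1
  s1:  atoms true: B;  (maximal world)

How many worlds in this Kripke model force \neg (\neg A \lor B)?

0

s0: does not force it — s0 \nVdash \neg (\neg A \lor B) since s0 is accessible from s0 and s0 \Vdash \neg A \lor B.
s1: does not force it.
Worlds forcing the formula: { }.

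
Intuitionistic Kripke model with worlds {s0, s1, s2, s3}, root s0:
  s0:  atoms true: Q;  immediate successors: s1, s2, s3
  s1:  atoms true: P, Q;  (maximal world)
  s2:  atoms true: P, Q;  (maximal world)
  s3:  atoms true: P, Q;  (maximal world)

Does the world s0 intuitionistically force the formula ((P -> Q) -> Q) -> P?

No

s0 ||-/- ((P -> Q) -> Q) -> P: already at s0 itself, s0 ||- (P -> Q) -> Q but s0 ||-/- P.
s0 lacks atom P, so s0 ||-/- P.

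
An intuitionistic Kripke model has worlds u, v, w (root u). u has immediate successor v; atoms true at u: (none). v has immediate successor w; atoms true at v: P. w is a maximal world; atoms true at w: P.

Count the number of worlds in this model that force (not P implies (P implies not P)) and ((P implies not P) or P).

2

u: does not force it — u does not force (not P implies (P implies not P)) and ((P implies not P) or P) since u fails (P implies not P) or P.
v: forces it.
w: forces it.
Worlds forcing the formula: {v, w}.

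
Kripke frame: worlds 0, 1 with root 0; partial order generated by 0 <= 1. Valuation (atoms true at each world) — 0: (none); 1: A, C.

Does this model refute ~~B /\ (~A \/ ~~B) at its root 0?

0 ||-/- ~~B /\ (~A \/ ~~B) since 0 fails ~~B.
So the root 0 does not force ~~B /\ (~A \/ ~~B); the model is a countermodel.

Yes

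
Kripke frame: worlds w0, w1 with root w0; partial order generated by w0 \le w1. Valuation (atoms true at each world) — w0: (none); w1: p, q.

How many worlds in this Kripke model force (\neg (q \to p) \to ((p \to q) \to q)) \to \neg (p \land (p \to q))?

0

w0: does not force it — w0 \nVdash (\neg (q \to p) \to ((p \to q) \to q)) \to \neg (p \land (p \to q)): already at w0 itself, w0 \Vdash \neg (q \to p) \to ((p \to q) \to q) but w0 \nVdash \neg (p \land (p \to q)).
w1: does not force it — w1 \nVdash (\neg (q \to p) \to ((p \to q) \to q)) \to \neg (p \land (p \to q)): already at w1 itself, w1 \Vdash \neg (q \to p) \to ((p \to q) \to q) but w1 \nVdash \neg (p \land (p \to q)).
Worlds forcing the formula: { }.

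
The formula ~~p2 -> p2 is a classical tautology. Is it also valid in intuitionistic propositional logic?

No

This is double-negation elimination, which is not intuitionistically valid.
A Kripke countermodel: worlds a, b; order generated by a <= b; atoms true at each world — a:{}; b:{p2}.
a ||-/- ~~p2 -> p2: already at a itself, a ||- ~~p2 but a ||-/- p2.
a lacks atom p2, so a ||-/- p2.
So the root a does not force the formula.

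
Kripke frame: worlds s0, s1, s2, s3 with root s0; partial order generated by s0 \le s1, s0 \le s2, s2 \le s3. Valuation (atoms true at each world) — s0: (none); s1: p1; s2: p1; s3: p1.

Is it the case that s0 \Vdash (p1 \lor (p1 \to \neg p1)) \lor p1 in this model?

No

s0 \nVdash (p1 \lor (p1 \to \neg p1)) \lor p1: neither disjunct is forced at s0.
s0 \nVdash p1 \lor (p1 \to \neg p1): neither disjunct is forced at s0.
s0 lacks atom p1, so s0 \nVdash p1.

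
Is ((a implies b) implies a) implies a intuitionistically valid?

No

This is Peirce's law, which is not intuitionistically valid.
A Kripke countermodel: worlds s0, s1; order generated by s0 <= s1; atoms true at each world — s0:{}; s1:{a}.
s0 does not force ((a implies b) implies a) implies a: already at s0 itself, s0 forces (a implies b) implies a but s0 does not force a.
s0 lacks atom a, so s0 does not force a.
So the root s0 does not force the formula.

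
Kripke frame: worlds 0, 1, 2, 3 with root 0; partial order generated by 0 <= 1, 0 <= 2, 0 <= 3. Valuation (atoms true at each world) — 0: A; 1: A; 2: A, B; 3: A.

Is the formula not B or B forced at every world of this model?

Not every world: 0 does not force not B or B.
0 does not force not B or B: neither disjunct is forced at 0.
0 does not force not B since 2 is accessible from 0 and 2 forces B.

No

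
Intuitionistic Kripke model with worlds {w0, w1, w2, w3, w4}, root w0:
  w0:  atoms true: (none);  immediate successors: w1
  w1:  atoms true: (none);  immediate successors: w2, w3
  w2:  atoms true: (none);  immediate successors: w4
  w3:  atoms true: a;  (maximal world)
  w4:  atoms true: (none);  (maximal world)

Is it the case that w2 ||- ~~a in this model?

w2 ||-/- ~~a since w2 is accessible from w2 and w2 ||- ~a.
w2 ||- ~a: no world accessible from w2 forces a.

No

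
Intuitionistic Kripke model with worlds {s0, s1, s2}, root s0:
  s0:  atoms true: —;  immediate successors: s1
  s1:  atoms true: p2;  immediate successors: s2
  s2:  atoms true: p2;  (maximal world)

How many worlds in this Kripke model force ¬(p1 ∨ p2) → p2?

3

s0: forces it.
s1: forces it.
s2: forces it.
Worlds forcing the formula: {s0, s1, s2}.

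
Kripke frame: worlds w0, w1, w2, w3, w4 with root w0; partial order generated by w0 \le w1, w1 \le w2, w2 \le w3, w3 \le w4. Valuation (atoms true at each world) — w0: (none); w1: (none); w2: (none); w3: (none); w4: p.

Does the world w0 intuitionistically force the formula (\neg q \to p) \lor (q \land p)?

w0 \nVdash (\neg q \to p) \lor (q \land p): neither disjunct is forced at w0.
w0 \nVdash \neg q \to p: already at w0 itself, w0 \Vdash \neg q but w0 \nVdash p.
w0 lacks atom p, so w0 \nVdash p.

No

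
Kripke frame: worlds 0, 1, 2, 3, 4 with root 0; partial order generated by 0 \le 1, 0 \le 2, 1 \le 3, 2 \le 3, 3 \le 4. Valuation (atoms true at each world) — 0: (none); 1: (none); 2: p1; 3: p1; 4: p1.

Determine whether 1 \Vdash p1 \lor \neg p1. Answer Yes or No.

No

1 \nVdash p1 \lor \neg p1: neither disjunct is forced at 1.
1 lacks atom p1, so 1 \nVdash p1.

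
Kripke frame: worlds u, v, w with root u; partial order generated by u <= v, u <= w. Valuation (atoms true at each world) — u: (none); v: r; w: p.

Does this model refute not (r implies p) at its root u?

Yes

u does not force not (r implies p) since w is accessible from u and w forces r implies p.
w forces r implies p vacuously: no world accessible from w forces the antecedent r.
So the root u does not force not (r implies p); the model is a countermodel.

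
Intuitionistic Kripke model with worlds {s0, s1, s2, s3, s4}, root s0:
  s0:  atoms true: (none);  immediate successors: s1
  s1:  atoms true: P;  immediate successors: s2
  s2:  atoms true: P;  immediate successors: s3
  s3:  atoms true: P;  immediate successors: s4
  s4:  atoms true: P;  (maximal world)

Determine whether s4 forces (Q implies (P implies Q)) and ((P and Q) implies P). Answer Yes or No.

Yes

s4 forces (Q implies (P implies Q)) and ((P and Q) implies P) since s4 forces both conjuncts.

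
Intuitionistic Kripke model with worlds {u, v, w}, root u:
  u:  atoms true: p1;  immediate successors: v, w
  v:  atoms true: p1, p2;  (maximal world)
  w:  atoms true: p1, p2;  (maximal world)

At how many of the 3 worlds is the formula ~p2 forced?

u: does not force it — u ||-/- ~p2 since v is accessible from u and v ||- p2.
v: does not force it — v ||-/- ~p2 since v is accessible from v and v ||- p2.
w: does not force it.
Worlds forcing the formula: { }.

0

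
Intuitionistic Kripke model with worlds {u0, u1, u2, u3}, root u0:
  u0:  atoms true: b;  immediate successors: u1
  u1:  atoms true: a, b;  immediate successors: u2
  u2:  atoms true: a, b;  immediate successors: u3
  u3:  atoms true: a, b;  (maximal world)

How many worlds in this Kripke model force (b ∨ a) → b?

4

u0: forces it.
u1: forces it.
u2: forces it.
u3: forces it.
Worlds forcing the formula: {u0, u1, u2, u3}.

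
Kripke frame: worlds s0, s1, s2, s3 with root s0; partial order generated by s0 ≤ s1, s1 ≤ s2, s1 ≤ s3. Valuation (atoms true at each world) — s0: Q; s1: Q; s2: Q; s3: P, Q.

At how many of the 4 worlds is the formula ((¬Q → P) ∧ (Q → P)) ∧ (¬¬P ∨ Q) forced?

s0: does not force it — s0 ⊮ ((¬Q → P) ∧ (Q → P)) ∧ (¬¬P ∨ Q) since s0 fails (¬Q → P) ∧ (Q → P).
s1: does not force it — s1 ⊮ ((¬Q → P) ∧ (Q → P)) ∧ (¬¬P ∨ Q) since s1 fails (¬Q → P) ∧ (Q → P).
s2: does not force it.
s3: forces it.
Worlds forcing the formula: {s3}.

1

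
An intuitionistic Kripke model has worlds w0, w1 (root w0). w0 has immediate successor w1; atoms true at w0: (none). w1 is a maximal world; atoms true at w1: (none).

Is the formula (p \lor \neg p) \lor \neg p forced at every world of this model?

w0 \Vdash (p \lor \neg p) \lor \neg p via the disjunct p \lor \neg p.
Since the root w0 forces (p \lor \neg p) \lor \neg p and forcing is persistent (monotone upward), every world forces it.

Yes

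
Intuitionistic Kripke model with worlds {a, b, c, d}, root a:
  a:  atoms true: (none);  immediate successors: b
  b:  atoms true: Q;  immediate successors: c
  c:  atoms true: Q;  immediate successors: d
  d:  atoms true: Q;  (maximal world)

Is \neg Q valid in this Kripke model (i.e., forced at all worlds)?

No

Not every world: a \nVdash \neg Q.
a \nVdash \neg Q since b is accessible from a and b \Vdash Q.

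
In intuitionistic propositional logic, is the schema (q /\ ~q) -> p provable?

This is an instance of ex falso quodlibet, which is intuitionistically derivable.
No world can force both q and ~q, so the antecedent q /\ ~q is never forced and the implication holds vacuously at every world.

Yes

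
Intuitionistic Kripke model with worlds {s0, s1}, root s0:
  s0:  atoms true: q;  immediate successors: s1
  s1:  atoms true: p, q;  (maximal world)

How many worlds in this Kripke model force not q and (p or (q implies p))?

s0: does not force it — s0 does not force not q and (p or (q implies p)) since s0 fails not q.
s1: does not force it — s1 does not force not q and (p or (q implies p)) since s1 fails not q.
Worlds forcing the formula: { }.

0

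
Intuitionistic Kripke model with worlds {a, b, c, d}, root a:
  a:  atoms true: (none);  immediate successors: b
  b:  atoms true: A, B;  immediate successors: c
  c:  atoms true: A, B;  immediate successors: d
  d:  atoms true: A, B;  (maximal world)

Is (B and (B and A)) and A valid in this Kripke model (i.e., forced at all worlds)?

Not every world: a does not force (B and (B and A)) and A.
a does not force (B and (B and A)) and A since a fails B and (B and A).

No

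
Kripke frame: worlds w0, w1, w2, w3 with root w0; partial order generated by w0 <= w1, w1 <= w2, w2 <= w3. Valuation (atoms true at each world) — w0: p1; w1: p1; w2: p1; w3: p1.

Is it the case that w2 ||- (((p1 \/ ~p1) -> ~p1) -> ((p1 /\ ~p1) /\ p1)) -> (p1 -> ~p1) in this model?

w2 ||-/- (((p1 \/ ~p1) -> ~p1) -> ((p1 /\ ~p1) /\ p1)) -> (p1 -> ~p1): already at w2 itself, w2 ||- ((p1 \/ ~p1) -> ~p1) -> ((p1 /\ ~p1) /\ p1) but w2 ||-/- p1 -> ~p1.
w2 ||-/- p1 -> ~p1: already at w2 itself, w2 ||- p1 but w2 ||-/- ~p1.
w2 ||-/- ~p1 since w2 is accessible from w2 and w2 ||- p1.

No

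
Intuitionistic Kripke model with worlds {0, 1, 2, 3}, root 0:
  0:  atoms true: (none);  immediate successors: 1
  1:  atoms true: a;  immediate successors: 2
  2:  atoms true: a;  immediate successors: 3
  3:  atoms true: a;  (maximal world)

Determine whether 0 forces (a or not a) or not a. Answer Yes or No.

0 does not force (a or not a) or not a: neither disjunct is forced at 0.
0 does not force a or not a: neither disjunct is forced at 0.
0 lacks atom a, so 0 does not force a.

No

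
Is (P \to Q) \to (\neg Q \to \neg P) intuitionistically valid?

Yes

This is the forward direction of contraposition, which is intuitionistically derivable.
Assume P \to Q and \neg Q. If P held then Q would follow, contradicting \neg Q; so \neg P.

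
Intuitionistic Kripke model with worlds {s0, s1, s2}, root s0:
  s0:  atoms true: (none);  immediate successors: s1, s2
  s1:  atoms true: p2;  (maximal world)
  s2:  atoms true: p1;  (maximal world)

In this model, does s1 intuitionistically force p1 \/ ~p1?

s1 ||- p1 \/ ~p1 via the disjunct ~p1.

Yes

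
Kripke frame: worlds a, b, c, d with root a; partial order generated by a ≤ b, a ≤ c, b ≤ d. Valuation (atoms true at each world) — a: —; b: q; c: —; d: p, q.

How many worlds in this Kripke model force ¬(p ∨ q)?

a: does not force it — a ⊮ ¬(p ∨ q) since b is accessible from a and b ⊩ p ∨ q.
b: does not force it — b ⊮ ¬(p ∨ q) since b is accessible from b and b ⊩ p ∨ q.
c: forces it.
d: does not force it — d ⊮ ¬(p ∨ q) since d is accessible from d and d ⊩ p ∨ q.
Worlds forcing the formula: {c}.

1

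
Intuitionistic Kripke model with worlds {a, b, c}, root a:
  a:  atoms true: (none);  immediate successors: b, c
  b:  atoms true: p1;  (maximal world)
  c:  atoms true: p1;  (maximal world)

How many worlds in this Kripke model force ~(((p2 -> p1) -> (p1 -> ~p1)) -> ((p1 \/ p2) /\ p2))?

a: does not force it — a ||-/- ~(((p2 -> p1) -> (p1 -> ~p1)) -> ((p1 \/ p2) /\ p2)) since a is accessible from a and a ||- ((p2 -> p1) -> (p1 -> ~p1)) -> ((p1 \/ p2) /\ p2).
b: does not force it — b ||-/- ~(((p2 -> p1) -> (p1 -> ~p1)) -> ((p1 \/ p2) /\ p2)) since b is accessible from b and b ||- ((p2 -> p1) -> (p1 -> ~p1)) -> ((p1 \/ p2) /\ p2).
c: does not force it — c ||-/- ~(((p2 -> p1) -> (p1 -> ~p1)) -> ((p1 \/ p2) /\ p2)) since c is accessible from c and c ||- ((p2 -> p1) -> (p1 -> ~p1)) -> ((p1 \/ p2) /\ p2).
Worlds forcing the formula: { }.

0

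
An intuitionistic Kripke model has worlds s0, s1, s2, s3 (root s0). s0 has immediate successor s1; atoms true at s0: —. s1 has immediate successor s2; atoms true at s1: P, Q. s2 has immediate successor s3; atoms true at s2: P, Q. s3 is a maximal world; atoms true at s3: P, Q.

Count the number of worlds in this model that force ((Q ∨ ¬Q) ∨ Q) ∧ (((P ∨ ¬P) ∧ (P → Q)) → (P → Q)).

s0: does not force it — s0 ⊮ ((Q ∨ ¬Q) ∨ Q) ∧ (((P ∨ ¬P) ∧ (P → Q)) → (P → Q)) since s0 fails (Q ∨ ¬Q) ∨ Q.
s1: forces it.
s2: forces it.
s3: forces it.
Worlds forcing the formula: {s1, s2, s3}.

3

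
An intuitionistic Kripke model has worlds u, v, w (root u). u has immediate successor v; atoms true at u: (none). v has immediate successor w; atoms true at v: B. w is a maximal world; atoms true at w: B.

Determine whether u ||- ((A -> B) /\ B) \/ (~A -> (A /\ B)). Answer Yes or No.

u ||-/- ((A -> B) /\ B) \/ (~A -> (A /\ B)): neither disjunct is forced at u.
u ||-/- (A -> B) /\ B since u fails B.

No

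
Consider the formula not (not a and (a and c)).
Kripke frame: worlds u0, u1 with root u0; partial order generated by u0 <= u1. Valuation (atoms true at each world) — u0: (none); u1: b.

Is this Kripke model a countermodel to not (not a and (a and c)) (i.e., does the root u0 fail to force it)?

u0 forces not (not a and (a and c)): no world accessible from u0 forces not a and (a and c).
So the root u0 forces not (not a and (a and c)); the model is not a countermodel.

No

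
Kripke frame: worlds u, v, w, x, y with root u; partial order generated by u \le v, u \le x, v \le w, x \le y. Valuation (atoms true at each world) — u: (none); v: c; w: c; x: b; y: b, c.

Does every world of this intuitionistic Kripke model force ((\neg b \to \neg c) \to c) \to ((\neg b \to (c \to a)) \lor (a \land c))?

No

Not every world: u \nVdash ((\neg b \to \neg c) \to c) \to ((\neg b \to (c \to a)) \lor (a \land c)).
u \nVdash ((\neg b \to \neg c) \to c) \to ((\neg b \to (c \to a)) \lor (a \land c)): at the accessible world v, v \Vdash (\neg b \to \neg c) \to c but v \nVdash (\neg b \to (c \to a)) \lor (a \land c).
v \nVdash (\neg b \to (c \to a)) \lor (a \land c): neither disjunct is forced at v.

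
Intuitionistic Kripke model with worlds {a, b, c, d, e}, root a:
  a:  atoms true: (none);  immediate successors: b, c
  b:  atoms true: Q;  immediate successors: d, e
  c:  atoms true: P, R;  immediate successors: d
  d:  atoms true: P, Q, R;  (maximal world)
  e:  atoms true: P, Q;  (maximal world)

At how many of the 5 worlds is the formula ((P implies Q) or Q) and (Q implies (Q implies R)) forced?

1

a: does not force it — a does not force ((P implies Q) or Q) and (Q implies (Q implies R)) since a fails (P implies Q) or Q.
b: does not force it — b does not force ((P implies Q) or Q) and (Q implies (Q implies R)) since b fails Q implies (Q implies R).
c: does not force it.
d: forces it.
e: does not force it.
Worlds forcing the formula: {d}.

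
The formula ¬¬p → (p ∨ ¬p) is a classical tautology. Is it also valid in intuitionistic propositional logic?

No

This is a variant of double-negation elimination (deriving excluded middle from double negation), which is not intuitionistically valid.
A Kripke countermodel: worlds 0, 1; order generated by 0 ≤ 1; atoms true at each world — 0:{}; 1:{p}.
0 ⊮ ¬¬p → (p ∨ ¬p): already at 0 itself, 0 ⊩ ¬¬p but 0 ⊮ p ∨ ¬p.
0 ⊮ p ∨ ¬p: neither disjunct is forced at 0.
0 lacks atom p, so 0 ⊮ p.
So the root 0 does not force the formula.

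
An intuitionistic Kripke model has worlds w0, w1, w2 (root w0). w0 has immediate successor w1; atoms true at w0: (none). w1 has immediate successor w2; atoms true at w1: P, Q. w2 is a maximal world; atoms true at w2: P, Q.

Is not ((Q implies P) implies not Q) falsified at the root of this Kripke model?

No

w0 forces not ((Q implies P) implies not Q): no world accessible from w0 forces (Q implies P) implies not Q.
So the root w0 forces not ((Q implies P) implies not Q); the model is not a countermodel.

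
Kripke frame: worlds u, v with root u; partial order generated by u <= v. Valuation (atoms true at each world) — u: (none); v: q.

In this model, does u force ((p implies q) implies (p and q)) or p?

No

u does not force ((p implies q) implies (p and q)) or p: neither disjunct is forced at u.
u does not force (p implies q) implies (p and q): already at u itself, u forces p implies q but u does not force p and q.
u does not force p and q since u fails p.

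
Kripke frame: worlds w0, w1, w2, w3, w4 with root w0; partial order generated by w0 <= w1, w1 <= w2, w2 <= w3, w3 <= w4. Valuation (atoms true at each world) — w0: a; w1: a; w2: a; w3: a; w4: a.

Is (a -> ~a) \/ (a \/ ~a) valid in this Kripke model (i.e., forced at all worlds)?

w0 ||- (a -> ~a) \/ (a \/ ~a) via the disjunct a \/ ~a.
Since the root w0 forces (a -> ~a) \/ (a \/ ~a) and forcing is persistent (monotone upward), every world forces it.

Yes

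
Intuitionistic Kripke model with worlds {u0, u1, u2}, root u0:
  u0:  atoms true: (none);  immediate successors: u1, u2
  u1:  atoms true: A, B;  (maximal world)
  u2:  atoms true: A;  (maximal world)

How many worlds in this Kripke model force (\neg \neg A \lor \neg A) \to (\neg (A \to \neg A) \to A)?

u0: does not force it — u0 \nVdash (\neg \neg A \lor \neg A) \to (\neg (A \to \neg A) \to A): already at u0 itself, u0 \Vdash \neg \neg A \lor \neg A but u0 \nVdash \neg (A \to \neg A) \to A.
u1: forces it.
u2: forces it.
Worlds forcing the formula: {u1, u2}.

2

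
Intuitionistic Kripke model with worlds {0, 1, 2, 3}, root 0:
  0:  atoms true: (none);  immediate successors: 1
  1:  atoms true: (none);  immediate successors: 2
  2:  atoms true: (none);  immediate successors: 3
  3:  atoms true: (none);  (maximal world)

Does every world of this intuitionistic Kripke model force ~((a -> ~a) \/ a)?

No

Not every world: 0 ||-/- ~((a -> ~a) \/ a).
0 ||-/- ~((a -> ~a) \/ a) since 0 is accessible from 0 and 0 ||- (a -> ~a) \/ a.
0 ||- (a -> ~a) \/ a via the disjunct a -> ~a.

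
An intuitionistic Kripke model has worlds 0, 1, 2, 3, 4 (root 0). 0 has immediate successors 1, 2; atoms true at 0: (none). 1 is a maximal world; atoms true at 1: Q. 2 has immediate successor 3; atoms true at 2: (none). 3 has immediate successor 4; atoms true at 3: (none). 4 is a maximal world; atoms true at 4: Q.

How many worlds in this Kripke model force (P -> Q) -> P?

0: does not force it — 0 ||-/- (P -> Q) -> P: already at 0 itself, 0 ||- P -> Q but 0 ||-/- P.
1: does not force it.
2: does not force it.
3: does not force it.
4: does not force it.
Worlds forcing the formula: { }.

0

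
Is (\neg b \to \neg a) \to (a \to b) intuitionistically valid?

This is the converse of contraposition, which is not intuitionistically valid.
A Kripke countermodel: worlds s0, s1; order generated by s0 \le s1; atoms true at each world — s0:{a}; s1:{a,b}.
s0 \nVdash (\neg b \to \neg a) \to (a \to b): already at s0 itself, s0 \Vdash \neg b \to \neg a but s0 \nVdash a \to b.
s0 \nVdash a \to b: already at s0 itself, s0 \Vdash a but s0 \nVdash b.
s0 lacks atom b, so s0 \nVdash b.
So the root s0 does not force the formula.

No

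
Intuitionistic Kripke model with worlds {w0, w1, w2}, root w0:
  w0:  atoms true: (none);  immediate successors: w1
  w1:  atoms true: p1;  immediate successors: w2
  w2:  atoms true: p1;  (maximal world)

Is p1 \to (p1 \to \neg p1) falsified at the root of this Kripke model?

Yes

w0 \nVdash p1 \to (p1 \to \neg p1): at the accessible world w1, w1 \Vdash p1 but w1 \nVdash p1 \to \neg p1.
w1 \nVdash p1 \to \neg p1: already at w1 itself, w1 \Vdash p1 but w1 \nVdash \neg p1.
w1 \nVdash \neg p1 since w1 is accessible from w1 and w1 \Vdash p1.
So the root w0 does not force p1 \to (p1 \to \neg p1); the model is a countermodel.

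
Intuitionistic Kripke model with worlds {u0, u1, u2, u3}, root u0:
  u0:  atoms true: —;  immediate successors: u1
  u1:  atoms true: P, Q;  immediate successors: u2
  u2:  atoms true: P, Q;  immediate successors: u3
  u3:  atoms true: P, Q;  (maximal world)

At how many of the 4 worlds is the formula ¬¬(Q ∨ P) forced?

4

u0: forces it.
u1: forces it.
u2: forces it.
u3: forces it.
Worlds forcing the formula: {u0, u1, u2, u3}.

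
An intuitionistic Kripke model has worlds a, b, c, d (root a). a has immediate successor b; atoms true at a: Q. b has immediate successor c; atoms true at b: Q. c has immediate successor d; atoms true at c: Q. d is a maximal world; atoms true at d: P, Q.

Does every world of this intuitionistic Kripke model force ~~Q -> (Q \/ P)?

Yes

a ||- ~~Q -> (Q \/ P): every world accessible from a that forces ~~Q (namely a, b, c, d) also forces Q \/ P.
Since the root a forces ~~Q -> (Q \/ P) and forcing is persistent (monotone upward), every world forces it.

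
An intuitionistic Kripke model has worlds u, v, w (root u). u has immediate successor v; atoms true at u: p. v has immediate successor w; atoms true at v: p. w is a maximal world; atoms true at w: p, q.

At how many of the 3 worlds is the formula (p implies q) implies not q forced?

u: does not force it — u does not force (p implies q) implies not q: at the accessible world w, w forces p implies q but w does not force not q.
v: does not force it — v does not force (p implies q) implies not q: at the accessible world w, w forces p implies q but w does not force not q.
w: does not force it — w does not force (p implies q) implies not q: already at w itself, w forces p implies q but w does not force not q.
Worlds forcing the formula: { }.

0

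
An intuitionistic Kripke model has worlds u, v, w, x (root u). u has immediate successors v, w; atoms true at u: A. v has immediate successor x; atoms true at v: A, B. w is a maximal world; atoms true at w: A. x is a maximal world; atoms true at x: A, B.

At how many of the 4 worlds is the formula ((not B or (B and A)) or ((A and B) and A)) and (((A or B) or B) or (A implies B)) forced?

u: does not force it — u does not force ((not B or (B and A)) or ((A and B) and A)) and (((A or B) or B) or (A implies B)) since u fails (not B or (B and A)) or ((A and B) and A).
v: forces it.
w: forces it.
x: forces it.
Worlds forcing the formula: {v, w, x}.

3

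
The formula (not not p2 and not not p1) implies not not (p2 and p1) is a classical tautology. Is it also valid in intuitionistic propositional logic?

This is the distribution of double negation over conjunction, which is intuitionistically derivable.
Assume not not p2, not not p1, and not (p2 and p1). From p2 we'd get not p1 (since p2 and p1 is refuted), contradicting not not p1; so not p2, contradicting not not p2.

Yes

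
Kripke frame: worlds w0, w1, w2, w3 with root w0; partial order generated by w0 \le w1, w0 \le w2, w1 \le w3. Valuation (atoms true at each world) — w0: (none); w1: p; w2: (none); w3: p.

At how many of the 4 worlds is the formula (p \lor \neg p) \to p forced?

w0: does not force it — w0 \nVdash (p \lor \neg p) \to p: at the accessible world w2, w2 \Vdash p \lor \neg p but w2 \nVdash p.
w1: forces it.
w2: does not force it — w2 \nVdash (p \lor \neg p) \to p: already at w2 itself, w2 \Vdash p \lor \neg p but w2 \nVdash p.
w3: forces it.
Worlds forcing the formula: {w1, w3}.

2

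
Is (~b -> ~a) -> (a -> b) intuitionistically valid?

This is the converse of contraposition, which is not intuitionistically valid.
A Kripke countermodel: worlds 0, 1; order generated by 0 <= 1; atoms true at each world — 0:{a}; 1:{a,b}.
0 ||-/- (~b -> ~a) -> (a -> b): already at 0 itself, 0 ||- ~b -> ~a but 0 ||-/- a -> b.
0 ||-/- a -> b: already at 0 itself, 0 ||- a but 0 ||-/- b.
0 lacks atom b, so 0 ||-/- b.
So the root 0 does not force the formula.

No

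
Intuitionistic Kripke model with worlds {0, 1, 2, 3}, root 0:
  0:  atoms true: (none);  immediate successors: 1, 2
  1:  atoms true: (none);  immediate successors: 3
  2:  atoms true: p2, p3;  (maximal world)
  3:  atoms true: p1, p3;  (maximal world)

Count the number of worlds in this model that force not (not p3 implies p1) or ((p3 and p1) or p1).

1

0: does not force it — 0 does not force not (not p3 implies p1) or ((p3 and p1) or p1): neither disjunct is forced at 0.
1: does not force it.
2: does not force it.
3: forces it.
Worlds forcing the formula: {3}.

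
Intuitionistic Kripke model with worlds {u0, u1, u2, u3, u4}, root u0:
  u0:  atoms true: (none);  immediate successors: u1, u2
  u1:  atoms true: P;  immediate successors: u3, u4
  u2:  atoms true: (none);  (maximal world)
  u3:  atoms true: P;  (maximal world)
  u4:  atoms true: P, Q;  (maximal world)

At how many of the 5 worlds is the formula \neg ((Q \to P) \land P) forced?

1

u0: does not force it — u0 \nVdash \neg ((Q \to P) \land P) since u1 is accessible from u0 and u1 \Vdash (Q \to P) \land P.
u1: does not force it — u1 \nVdash \neg ((Q \to P) \land P) since u1 is accessible from u1 and u1 \Vdash (Q \to P) \land P.
u2: forces it.
u3: does not force it — u3 \nVdash \neg ((Q \to P) \land P) since u3 is accessible from u3 and u3 \Vdash (Q \to P) \land P.
u4: does not force it.
Worlds forcing the formula: {u2}.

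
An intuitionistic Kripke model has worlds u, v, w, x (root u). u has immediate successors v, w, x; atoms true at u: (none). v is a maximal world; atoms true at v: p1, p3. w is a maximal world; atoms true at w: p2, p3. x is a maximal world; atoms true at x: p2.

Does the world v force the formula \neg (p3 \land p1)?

v \nVdash \neg (p3 \land p1) since v is accessible from v and v \Vdash p3 \land p1.
v \Vdash p3 \land p1 since v forces both conjuncts.

No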